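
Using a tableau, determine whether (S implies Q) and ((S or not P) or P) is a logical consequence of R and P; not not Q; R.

Initial set: {(R and P); not not Q; R; not ((S implies Q) and ((S or not P) or P))}.
(R and P): α-rule — add R, P.
not not Q: drop double negation, giving Q.
not ((S implies Q) and ((S or not P) or P)): β-rule — branch into not (S implies Q)  //  not ((S or not P) or P).
  branch 1 (add not (S implies Q)):
    not (S implies Q): α-rule — add S, not Q.
    × closes — contains both Q and not Q.
  branch 2 (add not ((S or not P) or P)):
    not ((S or not P) or P): α-rule — add not (S or not P), not P.
    × closes — contains both P and not P.
All 2 branches close.
Every branch closed, so the premises entail the conclusion.

Yes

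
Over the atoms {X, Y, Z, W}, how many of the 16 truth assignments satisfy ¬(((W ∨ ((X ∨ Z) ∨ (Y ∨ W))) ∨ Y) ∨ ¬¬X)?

Initial set: {T ¬(((W ∨ ((X ∨ Z) ∨ (Y ∨ W))) ∨ Y) ∨ ¬¬X)}.
T ¬(((W ∨ ((X ∨ Z) ∨ (Y ∨ W))) ∨ Y) ∨ ¬¬X): α-rule — add F ((W ∨ ((X ∨ Z) ∨ (Y ∨ W))) ∨ Y), F ¬¬X.
F ((W ∨ ((X ∨ Z) ∨ (Y ∨ W))) ∨ Y): α-rule — add F (W ∨ ((X ∨ Z) ∨ (Y ∨ W))), F Y.
F ¬¬X: drop double negation, giving F X.
F (W ∨ ((X ∨ Z) ∨ (Y ∨ W))): α-rule — add F W, F ((X ∨ Z) ∨ (Y ∨ W)).
F ((X ∨ Z) ∨ (Y ∨ W)): α-rule — add F (X ∨ Z), F (Y ∨ W).
F (X ∨ Z): α-rule — add F X, F Z.
F (Y ∨ W): α-rule — add F Y, F W.
○ open, literals {W=F, X=F, Y=F, Z=F}.
0 branches closed, 1 open.
Each open branch fixes some atoms; the unmentioned ones are free. Counting distinct full assignments: branch {W=F, X=F, Y=F, Z=F} (none free) contributes 1 new. Total: 1.

1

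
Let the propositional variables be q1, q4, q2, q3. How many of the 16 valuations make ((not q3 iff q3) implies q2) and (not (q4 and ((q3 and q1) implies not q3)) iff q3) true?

Initial set: {(((not q3 iff q3) implies q2) and (not (q4 and ((q3 and q1) implies not q3)) iff q3))}.
(((not q3 iff q3) implies q2) and (not (q4 and ((q3 and q1) implies not q3)) iff q3)): α-rule — add ((not q3 iff q3) implies q2), (not (q4 and ((q3 and q1) implies not q3)) iff q3).
((not q3 iff q3) implies q2): β-rule — branch into not (not q3 iff q3)  //  q2.
  branch 1 (add not (not q3 iff q3)):
    (not (q4 and ((q3 and q1) implies not q3)) iff q3): β-rule — branch into not (q4 and ((q3 and q1) implies not q3)), q3  //  not not (q4 and ((q3 and q1) implies not q3)), not q3.
      branch 1.1 (add not (q4 and ((q3 and q1) implies not q3)), q3):
        not (not q3 iff q3): β-rule — branch into not q3, not q3  //  not not q3, q3.
          branch 1.1.1 (add not q3, not q3):
            × closes — contains both q3 and not q3.
          branch 1.1.2 (add not not q3, q3):
            not (q4 and ((q3 and q1) implies not q3)): β-rule — branch into not q4  //  not ((q3 and q1) implies not q3).
              branch 1.1.2.1 (add not q4):
                ○ open, literals {q3=T, q4=F}.
              branch 1.1.2.2 (add not ((q3 and q1) implies not q3)):
                not ((q3 and q1) implies not q3): α-rule — add (q3 and q1), not not q3.
                (q3 and q1): α-rule — add q3, q1.
                ○ open, literals {q1=T, q3=T}.
      branch 1.2 (add not not (q4 and ((q3 and q1) implies not q3)), not q3):
        not not (q4 and ((q3 and q1) implies not q3)): α-rule — add q4, ((q3 and q1) implies not q3).
        not (not q3 iff q3): β-rule — branch into not q3, not q3  //  not not q3, q3.
          branch 1.2.1 (add not q3, not q3):
            ((q3 and q1) implies not q3): β-rule — branch into not (q3 and q1)  //  not q3.
              branch 1.2.1.1 (add not (q3 and q1)):
                not (q3 and q1): β-rule — branch into not q3  //  not q1.
                  branch 1.2.1.1.1 (add not q3):
                    ○ open, literals {q3=F, q4=T}.
                  branch 1.2.1.1.2 (add not q1):
                    ○ open, literals {q1=F, q3=F, q4=T}.
              branch 1.2.1.2 (add not q3):
                ○ open, literals {q3=F, q4=T}.
          branch 1.2.2 (add not not q3, q3):
            × closes — contains both q3 and not q3.
  branch 2 (add q2):
    (not (q4 and ((q3 and q1) implies not q3)) iff q3): β-rule — branch into not (q4 and ((q3 and q1) implies not q3)), q3  //  not not (q4 and ((q3 and q1) implies not q3)), not q3.
      branch 2.1 (add not (q4 and ((q3 and q1) implies not q3)), q3):
        not (q4 and ((q3 and q1) implies not q3)): β-rule — branch into not q4  //  not ((q3 and q1) implies not q3).
          branch 2.1.1 (add not q4):
            ○ open, literals {q2=T, q3=T, q4=F}.
          branch 2.1.2 (add not ((q3 and q1) implies not q3)):
            not ((q3 and q1) implies not q3): α-rule — add (q3 and q1), not not q3.
            (q3 and q1): α-rule — add q3, q1.
            ○ open, literals {q1=T, q2=T, q3=T}.
      branch 2.2 (add not not (q4 and ((q3 and q1) implies not q3)), not q3):
        not not (q4 and ((q3 and q1) implies not q3)): α-rule — add q4, ((q3 and q1) implies not q3).
        ((q3 and q1) implies not q3): β-rule — branch into not (q3 and q1)  //  not q3.
          branch 2.2.1 (add not (q3 and q1)):
            not (q3 and q1): β-rule — branch into not q3  //  not q1.
              branch 2.2.1.1 (add not q3):
                ○ open, literals {q2=T, q3=F, q4=T}.
              branch 2.2.1.2 (add not q1):
                ○ open, literals {q1=F, q2=T, q3=F, q4=T}.
          branch 2.2.2 (add not q3):
            ○ open, literals {q2=T, q3=F, q4=T}.
2 branches closed, 10 open.
Each open branch fixes some atoms; the unmentioned ones are free. Counting distinct full assignments: branch {q3=T, q4=F} (q1, q2) contributes 4 new; branch {q1=T, q3=T} (q4, q2) contributes 2 new; branch {q3=F, q4=T} (q1, q2) contributes 4 new; branch {q1=F, q3=F, q4=T} (q2) contributes 0 new; branch {q3=F, q4=T} (q1, q2) contributes 0 new; branch {q2=T, q3=T, q4=F} (q1) contributes 0 new; branch {q1=T, q2=T, q3=T} (q4) contributes 0 new; branch {q2=T, q3=F, q4=T} (q1) contributes 0 new; branch {q1=F, q2=T, q3=F, q4=T} (none free) contributes 0 new; branch {q2=T, q3=F, q4=T} (q1) contributes 0 new. Total: 10.

10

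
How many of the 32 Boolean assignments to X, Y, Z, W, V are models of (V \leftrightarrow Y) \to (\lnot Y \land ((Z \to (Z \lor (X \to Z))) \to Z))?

20

Initial set: {((V \leftrightarrow Y) \to (\lnot Y \land ((Z \to (Z \lor (X \to Z))) \to Z)))}.
((V \leftrightarrow Y) \to (\lnot Y \land ((Z \to (Z \lor (X \to Z))) \to Z))): β-rule — branch into \lnot (V \leftrightarrow Y)  //  (\lnot Y \land ((Z \to (Z \lor (X \to Z))) \to Z)).
  branch 1 (add \lnot (V \leftrightarrow Y)):
    \lnot (V \leftrightarrow Y): β-rule — branch into V, \lnot Y  //  \lnot V, Y.
      branch 1.1 (add V, \lnot Y):
        ○ open, literals {V=1, Y=0}.
      branch 1.2 (add \lnot V, Y):
        ○ open, literals {V=0, Y=1}.
  branch 2 (add (\lnot Y \land ((Z \to (Z \lor (X \to Z))) \to Z))):
    (\lnot Y \land ((Z \to (Z \lor (X \to Z))) \to Z)): α-rule — add \lnot Y, ((Z \to (Z \lor (X \to Z))) \to Z).
    ((Z \to (Z \lor (X \to Z))) \to Z): β-rule — branch into \lnot (Z \to (Z \lor (X \to Z)))  //  Z.
      branch 2.1 (add \lnot (Z \to (Z \lor (X \to Z)))):
        \lnot (Z \to (Z \lor (X \to Z))): α-rule — add Z, \lnot (Z \lor (X \to Z)).
        \lnot (Z \lor (X \to Z)): α-rule — add \lnot Z, \lnot (X \to Z).
        × closes — contains both Z and \lnot Z.
      branch 2.2 (add Z):
        ○ open, literals {Y=0, Z=1}.
1 branch closed, 3 open.
Each open branch fixes some atoms; the unmentioned ones are free. Counting distinct full assignments: branch {V=1, Y=0} (X, Z, W) contributes 8 new; branch {V=0, Y=1} (X, Z, W) contributes 8 new; branch {Y=0, Z=1} (X, W, V) contributes 4 new. Total: 20.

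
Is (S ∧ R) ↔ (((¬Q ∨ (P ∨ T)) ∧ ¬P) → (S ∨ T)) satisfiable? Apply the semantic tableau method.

Satisfiable

Initial set: {((S ∧ R) ↔ (((¬Q ∨ (P ∨ T)) ∧ ¬P) → (S ∨ T)))}.
((S ∧ R) ↔ (((¬Q ∨ (P ∨ T)) ∧ ¬P) → (S ∨ T))): β-rule — branch into (S ∧ R), (((¬Q ∨ (P ∨ T)) ∧ ¬P) → (S ∨ T))  //  ¬(S ∧ R), ¬(((¬Q ∨ (P ∨ T)) ∧ ¬P) → (S ∨ T)).
  branch 1 (add (S ∧ R), (((¬Q ∨ (P ∨ T)) ∧ ¬P) → (S ∨ T))):
    (S ∧ R): α-rule — add S, R.
    (((¬Q ∨ (P ∨ T)) ∧ ¬P) → (S ∨ T)): β-rule — branch into ¬((¬Q ∨ (P ∨ T)) ∧ ¬P)  //  (S ∨ T).
      branch 1.1 (add ¬((¬Q ∨ (P ∨ T)) ∧ ¬P)):
        ¬((¬Q ∨ (P ∨ T)) ∧ ¬P): β-rule — branch into ¬(¬Q ∨ (P ∨ T))  //  ¬¬P.
          branch 1.1.1 (add ¬(¬Q ∨ (P ∨ T))):
            ¬(¬Q ∨ (P ∨ T)): α-rule — add ¬¬Q, ¬(P ∨ T).
            ¬(P ∨ T): α-rule — add ¬P, ¬T.
            ○ open, literals {P=false, Q=true, R=true, S=true, T=false}.
          branch 1.1.2 (add ¬¬P):
            ○ open, literals {P=true, R=true, S=true}.
      branch 1.2 (add (S ∨ T)):
        (S ∨ T): β-rule — branch into S  //  T.
          branch 1.2.1 (add S):
            ○ open, literals {R=true, S=true}.
          branch 1.2.2 (add T):
            ○ open, literals {R=true, S=true, T=true}.
  branch 2 (add ¬(S ∧ R), ¬(((¬Q ∨ (P ∨ T)) ∧ ¬P) → (S ∨ T))):
    ¬(((¬Q ∨ (P ∨ T)) ∧ ¬P) → (S ∨ T)): α-rule — add ((¬Q ∨ (P ∨ T)) ∧ ¬P), ¬(S ∨ T).
    ((¬Q ∨ (P ∨ T)) ∧ ¬P): α-rule — add (¬Q ∨ (P ∨ T)), ¬P.
    ¬(S ∨ T): α-rule — add ¬S, ¬T.
    ¬(S ∧ R): β-rule — branch into ¬S  //  ¬R.
      branch 2.1 (add ¬S):
        (¬Q ∨ (P ∨ T)): β-rule — branch into ¬Q  //  (P ∨ T).
          branch 2.1.1 (add ¬Q):
            ○ open, literals {P=false, Q=false, S=false, T=false}.
          branch 2.1.2 (add (P ∨ T)):
            (P ∨ T): β-rule — branch into P  //  T.
              branch 2.1.2.1 (add P):
                × closes — contains both P and ¬P.
              branch 2.1.2.2 (add T):
                × closes — contains both T and ¬T.
      branch 2.2 (add ¬R):
        (¬Q ∨ (P ∨ T)): β-rule — branch into ¬Q  //  (P ∨ T).
          branch 2.2.1 (add ¬Q):
            ○ open, literals {P=false, Q=false, R=false, S=false, T=false}.
          branch 2.2.2 (add (P ∨ T)):
            (P ∨ T): β-rule — branch into P  //  T.
              branch 2.2.2.1 (add P):
                × closes — contains both P and ¬P.
              branch 2.2.2.2 (add T):
                × closes — contains both T and ¬T.
4 branches closed, 6 open.
An open branch gives a satisfying assignment: P=false, Q=true, R=true, S=true, T=false.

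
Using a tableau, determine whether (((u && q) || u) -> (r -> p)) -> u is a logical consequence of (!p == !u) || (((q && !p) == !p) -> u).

Initial set: {((!p == !u) || (((q && !p) == !p) -> u)); !((((u && q) || u) -> (r -> p)) -> u)}.
!((((u && q) || u) -> (r -> p)) -> u): α-rule — add (((u && q) || u) -> (r -> p)), !u.
((!p == !u) || (((q && !p) == !p) -> u)): β-rule — branch into (!p == !u)  //  (((q && !p) == !p) -> u).
  branch 1 (add (!p == !u)):
    (((u && q) || u) -> (r -> p)): β-rule — branch into !((u && q) || u)  //  (r -> p).
      branch 1.1 (add !((u && q) || u)):
        !((u && q) || u): α-rule — add !(u && q), !u.
        (!p == !u): β-rule — branch into !p, !u  //  !!p, !!u.
          branch 1.1.1 (add !p, !u):
            !(u && q): β-rule — branch into !u  //  !q.
              branch 1.1.1.1 (add !u):
                ○ open, literals {p=false, u=false}.
              branch 1.1.1.2 (add !q):
                ○ open, literals {p=false, q=false, u=false}.
          branch 1.1.2 (add !!p, !!u):
            × closes — contains both u and !u.
      branch 1.2 (add (r -> p)):
        (!p == !u): β-rule — branch into !p, !u  //  !!p, !!u.
          branch 1.2.1 (add !p, !u):
            (r -> p): β-rule — branch into !r  //  p.
              branch 1.2.1.1 (add !r):
                ○ open, literals {p=false, r=false, u=false}.
              branch 1.2.1.2 (add p):
                × closes — contains both p and !p.
          branch 1.2.2 (add !!p, !!u):
            × closes — contains both u and !u.
  branch 2 (add (((q && !p) == !p) -> u)):
    (((u && q) || u) -> (r -> p)): β-rule — branch into !((u && q) || u)  //  (r -> p).
      branch 2.1 (add !((u && q) || u)):
        !((u && q) || u): α-rule — add !(u && q), !u.
        (((q && !p) == !p) -> u): β-rule — branch into !((q && !p) == !p)  //  u.
          branch 2.1.1 (add !((q && !p) == !p)):
            !(u && q): β-rule — branch into !u  //  !q.
              branch 2.1.1.1 (add !u):
                !((q && !p) == !p): β-rule — branch into (q && !p), !!p  //  !(q && !p), !p.
                  branch 2.1.1.1.1 (add (q && !p), !!p):
                    (q && !p): α-rule — add q, !p.
                    × closes — contains both p and !p.
                  branch 2.1.1.1.2 (add !(q && !p), !p):
                    !(q && !p): β-rule — branch into !q  //  !!p.
                      branch 2.1.1.1.2.1 (add !q):
                        ○ open, literals {p=false, q=false, u=false}.
                      branch 2.1.1.1.2.2 (add !!p):
                        × closes — contains both p and !p.
              branch 2.1.1.2 (add !q):
                !((q && !p) == !p): β-rule — branch into (q && !p), !!p  //  !(q && !p), !p.
                  branch 2.1.1.2.1 (add (q && !p), !!p):
                    (q && !p): α-rule — add q, !p.
                    × closes — contains both q and !q.
                  branch 2.1.1.2.2 (add !(q && !p), !p):
                    !(q && !p): β-rule — branch into !q  //  !!p.
                      branch 2.1.1.2.2.1 (add !q):
                        ○ open, literals {p=false, q=false, u=false}.
                      branch 2.1.1.2.2.2 (add !!p):
                        × closes — contains both p and !p.
          branch 2.1.2 (add u):
            × closes — contains both u and !u.
      branch 2.2 (add (r -> p)):
        (((q && !p) == !p) -> u): β-rule — branch into !((q && !p) == !p)  //  u.
          branch 2.2.1 (add !((q && !p) == !p)):
            (r -> p): β-rule — branch into !r  //  p.
              branch 2.2.1.1 (add !r):
                !((q && !p) == !p): β-rule — branch into (q && !p), !!p  //  !(q && !p), !p.
                  branch 2.2.1.1.1 (add (q && !p), !!p):
                    (q && !p): α-rule — add q, !p.
                    × closes — contains both p and !p.
                  branch 2.2.1.1.2 (add !(q && !p), !p):
                    !(q && !p): β-rule — branch into !q  //  !!p.
                      branch 2.2.1.1.2.1 (add !q):
                        ○ open, literals {p=false, q=false, r=false, u=false}.
                      branch 2.2.1.1.2.2 (add !!p):
                        × closes — contains both p and !p.
              branch 2.2.1.2 (add p):
                !((q && !p) == !p): β-rule — branch into (q && !p), !!p  //  !(q && !p), !p.
                  branch 2.2.1.2.1 (add (q && !p), !!p):
                    (q && !p): α-rule — add q, !p.
                    × closes — contains both p and !p.
                  branch 2.2.1.2.2 (add !(q && !p), !p):
                    × closes — contains both p and !p.
          branch 2.2.2 (add u):
            × closes — contains both u and !u.
13 branches closed, 6 open.
An open branch gives a countermodel: p=false, u=false (unmentioned atoms arbitrary); the premises hold there but the conclusion fails.

No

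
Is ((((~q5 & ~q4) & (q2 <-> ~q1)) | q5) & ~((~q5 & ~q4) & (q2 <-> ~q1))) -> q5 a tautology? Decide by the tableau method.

Valid

Assume the negation and expand:
Initial set: {~(((((~q5 & ~q4) & (q2 <-> ~q1)) | q5) & ~((~q5 & ~q4) & (q2 <-> ~q1))) -> q5)}.
~(((((~q5 & ~q4) & (q2 <-> ~q1)) | q5) & ~((~q5 & ~q4) & (q2 <-> ~q1))) -> q5): α-rule — add ((((~q5 & ~q4) & (q2 <-> ~q1)) | q5) & ~((~q5 & ~q4) & (q2 <-> ~q1))), ~q5.
((((~q5 & ~q4) & (q2 <-> ~q1)) | q5) & ~((~q5 & ~q4) & (q2 <-> ~q1))): α-rule — add (((~q5 & ~q4) & (q2 <-> ~q1)) | q5), ~((~q5 & ~q4) & (q2 <-> ~q1)).
(((~q5 & ~q4) & (q2 <-> ~q1)) | q5): β-rule — branch into ((~q5 & ~q4) & (q2 <-> ~q1))  //  q5.
  branch 1 (add ((~q5 & ~q4) & (q2 <-> ~q1))):
    ((~q5 & ~q4) & (q2 <-> ~q1)): α-rule — add (~q5 & ~q4), (q2 <-> ~q1).
    (~q5 & ~q4): α-rule — add ~q5, ~q4.
    ~((~q5 & ~q4) & (q2 <-> ~q1)): β-rule — branch into ~(~q5 & ~q4)  //  ~(q2 <-> ~q1).
      branch 1.1 (add ~(~q5 & ~q4)):
        (q2 <-> ~q1): β-rule — branch into q2, ~q1  //  ~q2, ~~q1.
          branch 1.1.1 (add q2, ~q1):
            ~(~q5 & ~q4): β-rule — branch into ~~q5  //  ~~q4.
              branch 1.1.1.1 (add ~~q5):
                × closes — contains both q5 and ~q5.
              branch 1.1.1.2 (add ~~q4):
                × closes — contains both q4 and ~q4.
          branch 1.1.2 (add ~q2, ~~q1):
            ~(~q5 & ~q4): β-rule — branch into ~~q5  //  ~~q4.
              branch 1.1.2.1 (add ~~q5):
                × closes — contains both q5 and ~q5.
              branch 1.1.2.2 (add ~~q4):
                × closes — contains both q4 and ~q4.
      branch 1.2 (add ~(q2 <-> ~q1)):
        (q2 <-> ~q1): β-rule — branch into q2, ~q1  //  ~q2, ~~q1.
          branch 1.2.1 (add q2, ~q1):
            ~(q2 <-> ~q1): β-rule — branch into q2, ~~q1  //  ~q2, ~q1.
              branch 1.2.1.1 (add q2, ~~q1):
                × closes — contains both q1 and ~q1.
              branch 1.2.1.2 (add ~q2, ~q1):
                × closes — contains both q2 and ~q2.
          branch 1.2.2 (add ~q2, ~~q1):
            ~(q2 <-> ~q1): β-rule — branch into q2, ~~q1  //  ~q2, ~q1.
              branch 1.2.2.1 (add q2, ~~q1):
                × closes — contains both q2 and ~q2.
              branch 1.2.2.2 (add ~q2, ~q1):
                × closes — contains both q1 and ~q1.
  branch 2 (add q5):
    × closes — contains both q5 and ~q5.
All 9 branches close.
Every branch closed, so the negation is unsatisfiable and the formula is valid.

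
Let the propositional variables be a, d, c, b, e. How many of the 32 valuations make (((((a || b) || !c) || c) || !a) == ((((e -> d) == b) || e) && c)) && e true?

8

Initial set: {((((((a || b) || !c) || c) || !a) == ((((e -> d) == b) || e) && c)) && e)}.
((((((a || b) || !c) || c) || !a) == ((((e -> d) == b) || e) && c)) && e): α-rule — add (((((a || b) || !c) || c) || !a) == ((((e -> d) == b) || e) && c)), e.
(((((a || b) || !c) || c) || !a) == ((((e -> d) == b) || e) && c)): β-rule — branch into ((((a || b) || !c) || c) || !a), ((((e -> d) == b) || e) && c)  //  !((((a || b) || !c) || c) || !a), !((((e -> d) == b) || e) && c).
  branch 1 (add ((((a || b) || !c) || c) || !a), ((((e -> d) == b) || e) && c)):
    ((((e -> d) == b) || e) && c): α-rule — add (((e -> d) == b) || e), c.
    ((((a || b) || !c) || c) || !a): β-rule — branch into (((a || b) || !c) || c)  //  !a.
      branch 1.1 (add (((a || b) || !c) || c)):
        (((e -> d) == b) || e): β-rule — branch into ((e -> d) == b)  //  e.
          branch 1.1.1 (add ((e -> d) == b)):
            (((a || b) || !c) || c): β-rule — branch into ((a || b) || !c)  //  c.
              branch 1.1.1.1 (add ((a || b) || !c)):
                ((e -> d) == b): β-rule — branch into (e -> d), b  //  !(e -> d), !b.
                  branch 1.1.1.1.1 (add (e -> d), b):
                    ((a || b) || !c): β-rule — branch into (a || b)  //  !c.
                      branch 1.1.1.1.1.1 (add (a || b)):
                        (e -> d): β-rule — branch into !e  //  d.
                          branch 1.1.1.1.1.1.1 (add !e):
                            × closes — contains both e and !e.
                          branch 1.1.1.1.1.1.2 (add d):
                            (a || b): β-rule — branch into a  //  b.
                              branch 1.1.1.1.1.1.2.1 (add a):
                                ○ open, literals {a=T, b=T, c=T, d=T, e=T}.
                              branch 1.1.1.1.1.1.2.2 (add b):
                                ○ open, literals {b=T, c=T, d=T, e=T}.
                      branch 1.1.1.1.1.2 (add !c):
                        × closes — contains both c and !c.
                  branch 1.1.1.1.2 (add !(e -> d), !b):
                    !(e -> d): α-rule — add e, !d.
                    ((a || b) || !c): β-rule — branch into (a || b)  //  !c.
                      branch 1.1.1.1.2.1 (add (a || b)):
                        (a || b): β-rule — branch into a  //  b.
                          branch 1.1.1.1.2.1.1 (add a):
                            ○ open, literals {a=T, b=F, c=T, d=F, e=T}.
                          branch 1.1.1.1.2.1.2 (add b):
                            × closes — contains both b and !b.
                      branch 1.1.1.1.2.2 (add !c):
                        × closes — contains both c and !c.
              branch 1.1.1.2 (add c):
                ((e -> d) == b): β-rule — branch into (e -> d), b  //  !(e -> d), !b.
                  branch 1.1.1.2.1 (add (e -> d), b):
                    (e -> d): β-rule — branch into !e  //  d.
                      branch 1.1.1.2.1.1 (add !e):
                        × closes — contains both e and !e.
                      branch 1.1.1.2.1.2 (add d):
                        ○ open, literals {b=T, c=T, d=T, e=T}.
                  branch 1.1.1.2.2 (add !(e -> d), !b):
                    !(e -> d): α-rule — add e, !d.
                    ○ open, literals {b=F, c=T, d=F, e=T}.
          branch 1.1.2 (add e):
            (((a || b) || !c) || c): β-rule — branch into ((a || b) || !c)  //  c.
              branch 1.1.2.1 (add ((a || b) || !c)):
                ((a || b) || !c): β-rule — branch into (a || b)  //  !c.
                  branch 1.1.2.1.1 (add (a || b)):
                    (a || b): β-rule — branch into a  //  b.
                      branch 1.1.2.1.1.1 (add a):
                        ○ open, literals {a=T, c=T, e=T}.
                      branch 1.1.2.1.1.2 (add b):
                        ○ open, literals {b=T, c=T, e=T}.
                  branch 1.1.2.1.2 (add !c):
                    × closes — contains both c and !c.
              branch 1.1.2.2 (add c):
                ○ open, literals {c=T, e=T}.
      branch 1.2 (add !a):
        (((e -> d) == b) || e): β-rule — branch into ((e -> d) == b)  //  e.
          branch 1.2.1 (add ((e -> d) == b)):
            ((e -> d) == b): β-rule — branch into (e -> d), b  //  !(e -> d), !b.
              branch 1.2.1.1 (add (e -> d), b):
                (e -> d): β-rule — branch into !e  //  d.
                  branch 1.2.1.1.1 (add !e):
                    × closes — contains both e and !e.
                  branch 1.2.1.1.2 (add d):
                    ○ open, literals {a=F, b=T, c=T, d=T, e=T}.
              branch 1.2.1.2 (add !(e -> d), !b):
                !(e -> d): α-rule — add e, !d.
                ○ open, literals {a=F, b=F, c=T, d=F, e=T}.
          branch 1.2.2 (add e):
            ○ open, literals {a=F, c=T, e=T}.
  branch 2 (add !((((a || b) || !c) || c) || !a), !((((e -> d) == b) || e) && c)):
    !((((a || b) || !c) || c) || !a): α-rule — add !(((a || b) || !c) || c), !!a.
    !(((a || b) || !c) || c): α-rule — add !((a || b) || !c), !c.
    !((a || b) || !c): α-rule — add !(a || b), !!c.
    × closes — contains both c and !c.
8 branches closed, 11 open.
Each open branch fixes some atoms; the unmentioned ones are free. Counting distinct full assignments: branch {a=T, b=T, c=T, d=T, e=T} (none free) contributes 1 new; branch {b=T, c=T, d=T, e=T} (a) contributes 1 new; branch {a=T, b=F, c=T, d=F, e=T} (none free) contributes 1 new; branch {b=T, c=T, d=T, e=T} (a) contributes 0 new; branch {b=F, c=T, d=F, e=T} (a) contributes 1 new; branch {a=T, c=T, e=T} (d, b) contributes 2 new; branch {b=T, c=T, e=T} (a, d) contributes 1 new; branch {c=T, e=T} (a, d, b) contributes 1 new; branch {a=F, b=T, c=T, d=T, e=T} (none free) contributes 0 new; branch {a=F, b=F, c=T, d=F, e=T} (none free) contributes 0 new; branch {a=F, c=T, e=T} (d, b) contributes 0 new. Total: 8.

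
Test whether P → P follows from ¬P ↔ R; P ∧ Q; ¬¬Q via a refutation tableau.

Initial set: {(¬P ↔ R); (P ∧ Q); ¬¬Q; ¬(P → P)}.
(P ∧ Q): α-rule — add P, Q.
¬¬Q: drop double negation, giving Q.
¬(P → P): α-rule — add P, ¬P.
× closes — contains both P and ¬P.
All 1 branch closes.
Every branch closed, so the premises entail the conclusion.

Yes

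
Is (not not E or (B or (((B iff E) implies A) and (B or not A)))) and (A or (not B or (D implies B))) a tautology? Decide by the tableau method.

Assume the negation and expand:
Initial set: {not ((not not E or (B or (((B iff E) implies A) and (B or not A)))) and (A or (not B or (D implies B))))}.
not ((not not E or (B or (((B iff E) implies A) and (B or not A)))) and (A or (not B or (D implies B)))): β-rule — branch into not (not not E or (B or (((B iff E) implies A) and (B or not A))))  //  not (A or (not B or (D implies B))).
  branch 1 (add not (not not E or (B or (((B iff E) implies A) and (B or not A))))):
    not (not not E or (B or (((B iff E) implies A) and (B or not A)))): α-rule — add not not not E, not (B or (((B iff E) implies A) and (B or not A))).
    not not not E: drop double negation, giving not E.
    not (B or (((B iff E) implies A) and (B or not A))): α-rule — add not B, not (((B iff E) implies A) and (B or not A)).
    not (((B iff E) implies A) and (B or not A)): β-rule — branch into not ((B iff E) implies A)  //  not (B or not A).
      branch 1.1 (add not ((B iff E) implies A)):
        not ((B iff E) implies A): α-rule — add (B iff E), not A.
        (B iff E): β-rule — branch into B, E  //  not B, not E.
          branch 1.1.1 (add B, E):
            × closes — contains both B and not B.
          branch 1.1.2 (add not B, not E):
            ○ open, literals {A=false, B=false, E=false}.
      branch 1.2 (add not (B or not A)):
        not (B or not A): α-rule — add not B, not not A.
        ○ open, literals {A=true, B=false, E=false}.
  branch 2 (add not (A or (not B or (D implies B)))):
    not (A or (not B or (D implies B))): α-rule — add not A, not (not B or (D implies B)).
    not (not B or (D implies B)): α-rule — add not not B, not (D implies B).
    not (D implies B): α-rule — add D, not B.
    × closes — contains both B and not B.
2 branches closed, 2 open.
An open branch gives a countermodel: A=false, B=false, E=false (unmentioned atoms arbitrary); under it the original formula is false.

Not valid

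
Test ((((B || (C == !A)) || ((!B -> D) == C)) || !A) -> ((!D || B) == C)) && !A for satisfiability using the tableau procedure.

Initial set: {(((((B || (C == !A)) || ((!B -> D) == C)) || !A) -> ((!D || B) == C)) && !A)}.
(((((B || (C == !A)) || ((!B -> D) == C)) || !A) -> ((!D || B) == C)) && !A): α-rule — add ((((B || (C == !A)) || ((!B -> D) == C)) || !A) -> ((!D || B) == C)), !A.
((((B || (C == !A)) || ((!B -> D) == C)) || !A) -> ((!D || B) == C)): β-rule — branch into !(((B || (C == !A)) || ((!B -> D) == C)) || !A)  //  ((!D || B) == C).
  branch 1 (add !(((B || (C == !A)) || ((!B -> D) == C)) || !A)):
    !(((B || (C == !A)) || ((!B -> D) == C)) || !A): α-rule — add !((B || (C == !A)) || ((!B -> D) == C)), !!A.
    × closes — contains both A and !A.
  branch 2 (add ((!D || B) == C)):
    ((!D || B) == C): β-rule — branch into (!D || B), C  //  !(!D || B), !C.
      branch 2.1 (add (!D || B), C):
        (!D || B): β-rule — branch into !D  //  B.
          branch 2.1.1 (add !D):
            ○ open, literals {A=false, C=true, D=false}.
          branch 2.1.2 (add B):
            ○ open, literals {A=false, B=true, C=true}.
      branch 2.2 (add !(!D || B), !C):
        !(!D || B): α-rule — add !!D, !B.
        ○ open, literals {A=false, B=false, C=false, D=true}.
1 branch closed, 3 open.
An open branch gives a satisfying assignment: A=false, C=true, D=false.

Satisfiable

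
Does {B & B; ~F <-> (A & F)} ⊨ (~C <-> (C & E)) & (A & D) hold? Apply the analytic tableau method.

Initial set: {(B & B); (~F <-> (A & F)); ~((~C <-> (C & E)) & (A & D))}.
(B & B): α-rule — add B, B.
(~F <-> (A & F)): β-rule — branch into ~F, (A & F)  //  ~~F, ~(A & F).
  branch 1 (add ~F, (A & F)):
    (A & F): α-rule — add A, F.
    × closes — contains both F and ~F.
  branch 2 (add ~~F, ~(A & F)):
    ~((~C <-> (C & E)) & (A & D)): β-rule — branch into ~(~C <-> (C & E))  //  ~(A & D).
      branch 2.1 (add ~(~C <-> (C & E))):
        ~(A & F): β-rule — branch into ~A  //  ~F.
          branch 2.1.1 (add ~A):
            ~(~C <-> (C & E)): β-rule — branch into ~C, ~(C & E)  //  ~~C, (C & E).
              branch 2.1.1.1 (add ~C, ~(C & E)):
                ~(C & E): β-rule — branch into ~C  //  ~E.
                  branch 2.1.1.1.1 (add ~C):
                    ○ open, literals {A=0, B=1, C=0, F=1}.
                  branch 2.1.1.1.2 (add ~E):
                    ○ open, literals {A=0, B=1, C=0, E=0, F=1}.
              branch 2.1.1.2 (add ~~C, (C & E)):
                (C & E): α-rule — add C, E.
                ○ open, literals {A=0, B=1, C=1, E=1, F=1}.
          branch 2.1.2 (add ~F):
            × closes — contains both F and ~F.
      branch 2.2 (add ~(A & D)):
        ~(A & F): β-rule — branch into ~A  //  ~F.
          branch 2.2.1 (add ~A):
            ~(A & D): β-rule — branch into ~A  //  ~D.
              branch 2.2.1.1 (add ~A):
                ○ open, literals {A=0, B=1, F=1}.
              branch 2.2.1.2 (add ~D):
                ○ open, literals {A=0, B=1, D=0, F=1}.
          branch 2.2.2 (add ~F):
            × closes — contains both F and ~F.
3 branches closed, 5 open.
An open branch gives a countermodel: A=0, B=1, C=0, F=1 (unmentioned atoms arbitrary); the premises hold there but the conclusion fails.

No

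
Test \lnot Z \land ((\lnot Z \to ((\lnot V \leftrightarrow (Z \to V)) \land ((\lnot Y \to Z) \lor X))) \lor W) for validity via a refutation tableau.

Not valid

Assume the negation and expand:
Initial set: {\lnot (\lnot Z \land ((\lnot Z \to ((\lnot V \leftrightarrow (Z \to V)) \land ((\lnot Y \to Z) \lor X))) \lor W))}.
\lnot (\lnot Z \land ((\lnot Z \to ((\lnot V \leftrightarrow (Z \to V)) \land ((\lnot Y \to Z) \lor X))) \lor W)): β-rule — branch into \lnot \lnot Z  //  \lnot ((\lnot Z \to ((\lnot V \leftrightarrow (Z \to V)) \land ((\lnot Y \to Z) \lor X))) \lor W).
  branch 1 (add \lnot \lnot Z):
    ○ open, literals {Z=true}.
  branch 2 (add \lnot ((\lnot Z \to ((\lnot V \leftrightarrow (Z \to V)) \land ((\lnot Y \to Z) \lor X))) \lor W)):
    \lnot ((\lnot Z \to ((\lnot V \leftrightarrow (Z \to V)) \land ((\lnot Y \to Z) \lor X))) \lor W): α-rule — add \lnot (\lnot Z \to ((\lnot V \leftrightarrow (Z \to V)) \land ((\lnot Y \to Z) \lor X))), \lnot W.
    \lnot (\lnot Z \to ((\lnot V \leftrightarrow (Z \to V)) \land ((\lnot Y \to Z) \lor X))): α-rule — add \lnot Z, \lnot ((\lnot V \leftrightarrow (Z \to V)) \land ((\lnot Y \to Z) \lor X)).
    \lnot ((\lnot V \leftrightarrow (Z \to V)) \land ((\lnot Y \to Z) \lor X)): β-rule — branch into \lnot (\lnot V \leftrightarrow (Z \to V))  //  \lnot ((\lnot Y \to Z) \lor X).
      branch 2.1 (add \lnot (\lnot V \leftrightarrow (Z \to V))):
        \lnot (\lnot V \leftrightarrow (Z \to V)): β-rule — branch into \lnot V, \lnot (Z \to V)  //  \lnot \lnot V, (Z \to V).
          branch 2.1.1 (add \lnot V, \lnot (Z \to V)):
            \lnot (Z \to V): α-rule — add Z, \lnot V.
            × closes — contains both Z and \lnot Z.
          branch 2.1.2 (add \lnot \lnot V, (Z \to V)):
            (Z \to V): β-rule — branch into \lnot Z  //  V.
              branch 2.1.2.1 (add \lnot Z):
                ○ open, literals {V=true, W=false, Z=false}.
              branch 2.1.2.2 (add V):
                ○ open, literals {V=true, W=false, Z=false}.
      branch 2.2 (add \lnot ((\lnot Y \to Z) \lor X)):
        \lnot ((\lnot Y \to Z) \lor X): α-rule — add \lnot (\lnot Y \to Z), \lnot X.
        \lnot (\lnot Y \to Z): α-rule — add \lnot Y, \lnot Z.
        ○ open, literals {W=false, X=false, Y=false, Z=false}.
1 branch closed, 4 open.
An open branch gives a countermodel: Z=true (unmentioned atoms arbitrary); under it the original formula is false.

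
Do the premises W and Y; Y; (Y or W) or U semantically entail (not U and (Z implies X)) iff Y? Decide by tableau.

No

Initial set: {(W and Y); Y; ((Y or W) or U); not ((not U and (Z implies X)) iff Y)}.
(W and Y): α-rule — add W, Y.
((Y or W) or U): β-rule — branch into (Y or W)  //  U.
  branch 1 (add (Y or W)):
    not ((not U and (Z implies X)) iff Y): β-rule — branch into (not U and (Z implies X)), not Y  //  not (not U and (Z implies X)), Y.
      branch 1.1 (add (not U and (Z implies X)), not Y):
        × closes — contains both Y and not Y.
      branch 1.2 (add not (not U and (Z implies X)), Y):
        (Y or W): β-rule — branch into Y  //  W.
          branch 1.2.1 (add Y):
            not (not U and (Z implies X)): β-rule — branch into not not U  //  not (Z implies X).
              branch 1.2.1.1 (add not not U):
                ○ open, literals {U=true, W=true, Y=true}.
              branch 1.2.1.2 (add not (Z implies X)):
                not (Z implies X): α-rule — add Z, not X.
                ○ open, literals {W=true, X=false, Y=true, Z=true}.
          branch 1.2.2 (add W):
            not (not U and (Z implies X)): β-rule — branch into not not U  //  not (Z implies X).
              branch 1.2.2.1 (add not not U):
                ○ open, literals {U=true, W=true, Y=true}.
              branch 1.2.2.2 (add not (Z implies X)):
                not (Z implies X): α-rule — add Z, not X.
                ○ open, literals {W=true, X=false, Y=true, Z=true}.
  branch 2 (add U):
    not ((not U and (Z implies X)) iff Y): β-rule — branch into (not U and (Z implies X)), not Y  //  not (not U and (Z implies X)), Y.
      branch 2.1 (add (not U and (Z implies X)), not Y):
        × closes — contains both Y and not Y.
      branch 2.2 (add not (not U and (Z implies X)), Y):
        not (not U and (Z implies X)): β-rule — branch into not not U  //  not (Z implies X).
          branch 2.2.1 (add not not U):
            ○ open, literals {U=true, W=true, Y=true}.
          branch 2.2.2 (add not (Z implies X)):
            not (Z implies X): α-rule — add Z, not X.
            ○ open, literals {U=true, W=true, X=false, Y=true, Z=true}.
2 branches closed, 6 open.
An open branch gives a countermodel: U=true, W=true, Y=true (unmentioned atoms arbitrary); the premises hold there but the conclusion fails.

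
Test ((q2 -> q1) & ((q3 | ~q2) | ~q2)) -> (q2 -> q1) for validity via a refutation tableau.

Valid

Assume the negation and expand:
Initial set: {~(((q2 -> q1) & ((q3 | ~q2) | ~q2)) -> (q2 -> q1))}.
~(((q2 -> q1) & ((q3 | ~q2) | ~q2)) -> (q2 -> q1)): α-rule — add ((q2 -> q1) & ((q3 | ~q2) | ~q2)), ~(q2 -> q1).
((q2 -> q1) & ((q3 | ~q2) | ~q2)): α-rule — add (q2 -> q1), ((q3 | ~q2) | ~q2).
~(q2 -> q1): α-rule — add q2, ~q1.
(q2 -> q1): β-rule — branch into ~q2  //  q1.
  branch 1 (add ~q2):
    × closes — contains both q2 and ~q2.
  branch 2 (add q1):
    × closes — contains both q1 and ~q1.
All 2 branches close.
Every branch closed, so the negation is unsatisfiable and the formula is valid.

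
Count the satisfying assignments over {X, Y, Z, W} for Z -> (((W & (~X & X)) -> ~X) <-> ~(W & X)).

Initial set: {(Z -> (((W & (~X & X)) -> ~X) <-> ~(W & X)))}.
(Z -> (((W & (~X & X)) -> ~X) <-> ~(W & X))): β-rule — branch into ~Z  //  (((W & (~X & X)) -> ~X) <-> ~(W & X)).
  branch 1 (add ~Z):
    ○ open, literals {Z=F}.
  branch 2 (add (((W & (~X & X)) -> ~X) <-> ~(W & X))):
    (((W & (~X & X)) -> ~X) <-> ~(W & X)): β-rule — branch into ((W & (~X & X)) -> ~X), ~(W & X)  //  ~((W & (~X & X)) -> ~X), ~~(W & X).
      branch 2.1 (add ((W & (~X & X)) -> ~X), ~(W & X)):
        ((W & (~X & X)) -> ~X): β-rule — branch into ~(W & (~X & X))  //  ~X.
          branch 2.1.1 (add ~(W & (~X & X))):
            ~(W & X): β-rule — branch into ~W  //  ~X.
              branch 2.1.1.1 (add ~W):
                ~(W & (~X & X)): β-rule — branch into ~W  //  ~(~X & X).
                  branch 2.1.1.1.1 (add ~W):
                    ○ open, literals {W=F}.
                  branch 2.1.1.1.2 (add ~(~X & X)):
                    ~(~X & X): β-rule — branch into ~~X  //  ~X.
                      branch 2.1.1.1.2.1 (add ~~X):
                        ○ open, literals {W=F, X=T}.
                      branch 2.1.1.1.2.2 (add ~X):
                        ○ open, literals {W=F, X=F}.
              branch 2.1.1.2 (add ~X):
                ~(W & (~X & X)): β-rule — branch into ~W  //  ~(~X & X).
                  branch 2.1.1.2.1 (add ~W):
                    ○ open, literals {W=F, X=F}.
                  branch 2.1.1.2.2 (add ~(~X & X)):
                    ~(~X & X): β-rule — branch into ~~X  //  ~X.
                      branch 2.1.1.2.2.1 (add ~~X):
                        × closes — contains both X and ~X.
                      branch 2.1.1.2.2.2 (add ~X):
                        ○ open, literals {X=F}.
          branch 2.1.2 (add ~X):
            ~(W & X): β-rule — branch into ~W  //  ~X.
              branch 2.1.2.1 (add ~W):
                ○ open, literals {W=F, X=F}.
              branch 2.1.2.2 (add ~X):
                ○ open, literals {X=F}.
      branch 2.2 (add ~((W & (~X & X)) -> ~X), ~~(W & X)):
        ~((W & (~X & X)) -> ~X): α-rule — add (W & (~X & X)), ~~X.
        ~~(W & X): α-rule — add W, X.
        (W & (~X & X)): α-rule — add W, (~X & X).
        (~X & X): α-rule — add ~X, X.
        × closes — contains both X and ~X.
2 branches closed, 8 open.
Each open branch fixes some atoms; the unmentioned ones are free. Counting distinct full assignments: branch {Z=F} (X, Y, W) contributes 8 new; branch {W=F} (X, Y, Z) contributes 4 new; branch {W=F, X=T} (Y, Z) contributes 0 new; branch {W=F, X=F} (Y, Z) contributes 0 new; branch {W=F, X=F} (Y, Z) contributes 0 new; branch {X=F} (Y, Z, W) contributes 2 new; branch {W=F, X=F} (Y, Z) contributes 0 new; branch {X=F} (Y, Z, W) contributes 0 new. Total: 14.

14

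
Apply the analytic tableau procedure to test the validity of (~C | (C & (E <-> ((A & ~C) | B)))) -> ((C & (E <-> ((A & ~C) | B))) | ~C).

Valid

Assume the negation and expand:
Initial set: {~((~C | (C & (E <-> ((A & ~C) | B)))) -> ((C & (E <-> ((A & ~C) | B))) | ~C))}.
~((~C | (C & (E <-> ((A & ~C) | B)))) -> ((C & (E <-> ((A & ~C) | B))) | ~C)): α-rule — add (~C | (C & (E <-> ((A & ~C) | B)))), ~((C & (E <-> ((A & ~C) | B))) | ~C).
~((C & (E <-> ((A & ~C) | B))) | ~C): α-rule — add ~(C & (E <-> ((A & ~C) | B))), ~~C.
(~C | (C & (E <-> ((A & ~C) | B)))): β-rule — branch into ~C  //  (C & (E <-> ((A & ~C) | B))).
  branch 1 (add ~C):
    × closes — contains both C and ~C.
  branch 2 (add (C & (E <-> ((A & ~C) | B)))):
    (C & (E <-> ((A & ~C) | B))): α-rule — add C, (E <-> ((A & ~C) | B)).
    ~(C & (E <-> ((A & ~C) | B))): β-rule — branch into ~C  //  ~(E <-> ((A & ~C) | B)).
      branch 2.1 (add ~C):
        × closes — contains both C and ~C.
      branch 2.2 (add ~(E <-> ((A & ~C) | B))):
        (E <-> ((A & ~C) | B)): β-rule — branch into E, ((A & ~C) | B)  //  ~E, ~((A & ~C) | B).
          branch 2.2.1 (add E, ((A & ~C) | B)):
            ~(E <-> ((A & ~C) | B)): β-rule — branch into E, ~((A & ~C) | B)  //  ~E, ((A & ~C) | B).
              branch 2.2.1.1 (add E, ~((A & ~C) | B)):
                ~((A & ~C) | B): α-rule — add ~(A & ~C), ~B.
                ((A & ~C) | B): β-rule — branch into (A & ~C)  //  B.
                  branch 2.2.1.1.1 (add (A & ~C)):
                    (A & ~C): α-rule — add A, ~C.
                    × closes — contains both C and ~C.
                  branch 2.2.1.1.2 (add B):
                    × closes — contains both B and ~B.
              branch 2.2.1.2 (add ~E, ((A & ~C) | B)):
                × closes — contains both E and ~E.
          branch 2.2.2 (add ~E, ~((A & ~C) | B)):
            ~((A & ~C) | B): α-rule — add ~(A & ~C), ~B.
            ~(E <-> ((A & ~C) | B)): β-rule — branch into E, ~((A & ~C) | B)  //  ~E, ((A & ~C) | B).
              branch 2.2.2.1 (add E, ~((A & ~C) | B)):
                × closes — contains both E and ~E.
              branch 2.2.2.2 (add ~E, ((A & ~C) | B)):
                ~(A & ~C): β-rule — branch into ~A  //  ~~C.
                  branch 2.2.2.2.1 (add ~A):
                    ((A & ~C) | B): β-rule — branch into (A & ~C)  //  B.
                      branch 2.2.2.2.1.1 (add (A & ~C)):
                        (A & ~C): α-rule — add A, ~C.
                        × closes — contains both A and ~A.
                      branch 2.2.2.2.1.2 (add B):
                        × closes — contains both B and ~B.
                  branch 2.2.2.2.2 (add ~~C):
                    ((A & ~C) | B): β-rule — branch into (A & ~C)  //  B.
                      branch 2.2.2.2.2.1 (add (A & ~C)):
                        (A & ~C): α-rule — add A, ~C.
                        × closes — contains both C and ~C.
                      branch 2.2.2.2.2.2 (add B):
                        × closes — contains both B and ~B.
All 10 branches close.
Every branch closed, so the negation is unsatisfiable and the formula is valid.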